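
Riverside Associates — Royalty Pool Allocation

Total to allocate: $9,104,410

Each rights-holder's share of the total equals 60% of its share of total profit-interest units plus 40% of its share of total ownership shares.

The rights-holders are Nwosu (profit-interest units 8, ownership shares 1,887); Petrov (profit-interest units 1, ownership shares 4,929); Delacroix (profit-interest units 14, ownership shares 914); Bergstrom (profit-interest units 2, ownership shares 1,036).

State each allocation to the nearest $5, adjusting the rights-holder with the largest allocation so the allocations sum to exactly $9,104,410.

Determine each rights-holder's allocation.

Nwosu: $2,531,985 · Petrov: $2,266,220 · Delacroix: $3,438,795 · Bergstrom: $867,410

Profit-interest units total 25; ownership shares total 8,766.
Blended shares (60% profit-interest units + 40% ownership shares): Nwosu 0.2781; Petrov 0.2489; Delacroix 0.3777; Bergstrom 0.0953.
Pro-rata amounts: Nwosu 2,531,985.65; Petrov 2,266,219.14; Delacroix 3,438,795.69; Bergstrom 867,409.52.
At nearest $5: Nwosu $2,531,985; Petrov $2,266,220; Delacroix $3,438,795; Bergstrom $867,410. Sum = $9,104,410.
Sum already equals the total — no adjustment.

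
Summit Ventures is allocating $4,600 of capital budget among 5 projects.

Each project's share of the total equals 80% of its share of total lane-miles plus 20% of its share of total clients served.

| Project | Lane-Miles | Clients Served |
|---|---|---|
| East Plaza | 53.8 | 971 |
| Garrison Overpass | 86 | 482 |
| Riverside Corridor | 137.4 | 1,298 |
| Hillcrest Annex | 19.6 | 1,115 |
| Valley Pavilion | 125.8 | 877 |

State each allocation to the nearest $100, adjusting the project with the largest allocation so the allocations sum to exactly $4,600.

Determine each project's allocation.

East Plaza: $700 | Garrison Overpass: $800 | Riverside Corridor: $1,400 | Hillcrest Annex: $400 | Valley Pavilion: $1,300

Totals — lane-miles 422.6, clients served 4,743.
Combined weights (80% lane-miles + 20% clients served): East Plaza 0.1428; Garrison Overpass 0.1831; Riverside Corridor 0.3148; Hillcrest Annex 0.0841; Valley Pavilion 0.2751.
Raw shares: East Plaza 656.84; Garrison Overpass 842.38; Riverside Corridor 1,448.25; Hillcrest Annex 386.95; Valley Pavilion 1,265.58.
Rounded to nearest $100: East Plaza $700; Garrison Overpass $800; Riverside Corridor $1,400; Hillcrest Annex $400; Valley Pavilion $1,300. Sum = $4,600.
Sum already equals the total — no adjustment.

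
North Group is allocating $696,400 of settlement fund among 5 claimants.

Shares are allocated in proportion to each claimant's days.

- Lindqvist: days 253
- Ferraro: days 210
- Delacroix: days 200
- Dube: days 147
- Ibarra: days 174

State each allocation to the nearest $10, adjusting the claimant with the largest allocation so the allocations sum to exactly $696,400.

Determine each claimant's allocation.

Lindqvist: $179,060; Ferraro: $148,620; Delacroix: $141,540; Dube: $104,040; Ibarra: $123,140

Combined days = 984.
Unrounded shares: Lindqvist 253/984 × $696,400 = 179,054.07; Ferraro 210/984 × $696,400 = 148,621.95; Delacroix 200/984 × $696,400 = 141,544.72; Dube 147/984 × $696,400 = 104,035.37; Ibarra 174/984 × $696,400 = 123,143.90.
After rounding ($10): Lindqvist $179,050; Ferraro $148,620; Delacroix $141,540; Dube $104,040; Ibarra $123,140. Sum = $696,390.
Difference $696,400 − $696,390 = +$10 applied to largest allocation (Lindqvist): Lindqvist becomes $179,060.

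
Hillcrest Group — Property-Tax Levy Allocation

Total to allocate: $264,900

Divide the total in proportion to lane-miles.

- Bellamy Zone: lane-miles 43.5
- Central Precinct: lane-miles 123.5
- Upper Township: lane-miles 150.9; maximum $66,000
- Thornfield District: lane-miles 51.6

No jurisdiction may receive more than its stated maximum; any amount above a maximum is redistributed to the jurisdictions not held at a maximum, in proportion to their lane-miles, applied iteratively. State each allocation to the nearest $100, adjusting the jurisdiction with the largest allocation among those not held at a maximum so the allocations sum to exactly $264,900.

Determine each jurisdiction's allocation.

Sum of lane-miles: 369.5.
Proportional shares (ignoring caps): Bellamy Zone 31,185.79; Central Precinct 88,538.97; Upper Township 108,182.44; Thornfield District 36,992.80.
Held at cap: Upper Township ($66,000); residual $198,900 reallocated over remaining lane-miles 218.6.
Redistributed shares: Bellamy Zone 39,579.83 → $39,600; Central Precinct 112,370.31 → $112,400; Thornfield District 46,949.86 → $46,900.

Bellamy Zone: $39,600 | Central Precinct: $112,400 | Upper Township: $66,000 | Thornfield District: $46,900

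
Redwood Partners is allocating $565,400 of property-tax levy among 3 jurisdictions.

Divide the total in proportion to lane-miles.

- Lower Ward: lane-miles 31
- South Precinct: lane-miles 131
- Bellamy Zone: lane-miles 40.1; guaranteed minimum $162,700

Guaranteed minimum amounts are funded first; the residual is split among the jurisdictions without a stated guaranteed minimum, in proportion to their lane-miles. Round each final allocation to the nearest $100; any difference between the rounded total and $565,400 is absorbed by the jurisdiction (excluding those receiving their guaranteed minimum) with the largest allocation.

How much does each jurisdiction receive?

Minimums first: Bellamy Zone $162,700. Residual $402,700.
Residual split over remaining lane-miles 162: Lower Ward 77,059.88 → $77,100; South Precinct 325,640.12 → $325,600.

Lower Ward: $77,100; South Precinct: $325,600; Bellamy Zone: $162,700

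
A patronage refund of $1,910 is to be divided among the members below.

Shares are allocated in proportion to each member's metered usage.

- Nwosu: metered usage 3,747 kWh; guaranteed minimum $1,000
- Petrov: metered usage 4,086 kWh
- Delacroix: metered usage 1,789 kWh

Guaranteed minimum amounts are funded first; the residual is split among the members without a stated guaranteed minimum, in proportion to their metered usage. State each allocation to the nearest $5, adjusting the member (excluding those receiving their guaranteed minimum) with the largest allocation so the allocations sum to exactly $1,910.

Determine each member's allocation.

Minimums first: Nwosu $1,000. Remaining pool $910.
Remaining pool split over remaining metered usage 5,875: Petrov 632.90 → $635; Delacroix 277.10 → $275.

Nwosu: $1,000; Petrov: $635; Delacroix: $275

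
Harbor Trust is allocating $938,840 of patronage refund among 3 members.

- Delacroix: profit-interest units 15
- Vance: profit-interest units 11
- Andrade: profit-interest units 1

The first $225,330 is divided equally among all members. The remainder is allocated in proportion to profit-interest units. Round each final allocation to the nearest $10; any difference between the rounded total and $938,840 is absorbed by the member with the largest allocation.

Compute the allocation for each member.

$225,330 shared equally gives $75,110 per member.
Remainder $713,510 by profit-interest units (total 27): Delacroix 396,394.44 → $396,390; Vance 290,689.26 → $290,690; Andrade 26,426.30 → $26,430.
Totals: Delacroix $75,110 + $396,390 = $471,500; Vance $75,110 + $290,690 = $365,800; Andrade $75,110 + $26,430 = $101,540.

Delacroix: $471,500 · Vance: $365,800 · Andrade: $101,540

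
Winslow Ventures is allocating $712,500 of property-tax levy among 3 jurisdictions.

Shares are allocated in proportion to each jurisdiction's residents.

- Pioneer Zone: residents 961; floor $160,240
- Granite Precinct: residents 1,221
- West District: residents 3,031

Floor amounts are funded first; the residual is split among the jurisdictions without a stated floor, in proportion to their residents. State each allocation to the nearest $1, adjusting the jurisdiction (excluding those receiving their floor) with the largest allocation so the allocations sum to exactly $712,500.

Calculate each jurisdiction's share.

Pioneer Zone: $160,240; Granite Precinct: $158,586; West District: $393,674

Guaranteed amounts: Pioneer Zone $160,240. Balance $552,260.
Balance split over remaining residents 4,252: Granite Precinct 158,586.42 → $158,586; West District 393,673.58 → $393,674.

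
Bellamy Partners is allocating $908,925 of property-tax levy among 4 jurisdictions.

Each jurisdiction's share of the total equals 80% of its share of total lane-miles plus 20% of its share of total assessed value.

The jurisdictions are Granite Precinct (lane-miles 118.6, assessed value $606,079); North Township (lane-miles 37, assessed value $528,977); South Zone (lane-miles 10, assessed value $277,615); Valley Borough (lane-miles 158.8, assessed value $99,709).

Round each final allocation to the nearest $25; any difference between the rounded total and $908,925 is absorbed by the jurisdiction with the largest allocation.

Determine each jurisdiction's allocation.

Lane-miles total 324.4; assessed value total 1,512,380.
Combined weights (80% lane-miles + 20% assessed value): Granite Precinct 0.3726; North Township 0.1612; South Zone 0.0614; Valley Borough 0.4048.
Pro-rata amounts: Granite Precinct 338,690.41; North Township 146,517.16; South Zone 55,783.68; Valley Borough 367,933.75.
After rounding ($25): Granite Precinct $338,700; North Township $146,525; South Zone $55,775; Valley Borough $367,925. Sum = $908,925.
Rounded total matches; no reconciliation needed.

Granite Precinct: $338,700; North Township: $146,525; South Zone: $55,775; Valley Borough: $367,925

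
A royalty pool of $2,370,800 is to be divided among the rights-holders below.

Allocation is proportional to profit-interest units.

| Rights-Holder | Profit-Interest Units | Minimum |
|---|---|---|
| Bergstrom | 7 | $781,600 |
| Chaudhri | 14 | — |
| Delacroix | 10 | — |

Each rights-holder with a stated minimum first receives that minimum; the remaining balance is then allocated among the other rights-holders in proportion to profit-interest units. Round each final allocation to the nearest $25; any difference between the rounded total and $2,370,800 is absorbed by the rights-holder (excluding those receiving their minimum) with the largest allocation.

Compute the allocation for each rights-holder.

Minimums first: Bergstrom $781,600. Residual $1,589,200.
Residual split over remaining profit-interest units 24: Chaudhri 927,033.33 → $927,025; Delacroix 662,166.67 → $662,175.

Bergstrom: $781,600 · Chaudhri: $927,025 · Delacroix: $662,175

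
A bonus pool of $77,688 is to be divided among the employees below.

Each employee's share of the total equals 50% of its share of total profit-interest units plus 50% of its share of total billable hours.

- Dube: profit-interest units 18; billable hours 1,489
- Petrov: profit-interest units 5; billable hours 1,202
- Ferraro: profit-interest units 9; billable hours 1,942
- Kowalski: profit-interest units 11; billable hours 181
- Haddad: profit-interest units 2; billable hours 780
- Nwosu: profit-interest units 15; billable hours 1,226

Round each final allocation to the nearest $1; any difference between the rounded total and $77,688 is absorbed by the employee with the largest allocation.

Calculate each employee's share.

Totals — profit-interest units 60, billable hours 6,820.
Composite weights (50% profit-interest units + 50% billable hours): Dube 0.2592; Petrov 0.1298; Ferraro 0.2174; Kowalski 0.1049; Haddad 0.0739; Nwosu 0.2149.
Unrounded shares: Dube 20,133.95; Petrov 10,083.11; Ferraro 16,887.46; Kowalski 8,152.30; Haddad 5,737.37; Nwosu 16,693.81.
Rounded to nearest $1: Dube $20,134; Petrov $10,083; Ferraro $16,887; Kowalski $8,152; Haddad $5,737; Nwosu $16,694. Sum = $77,687.
Difference $77,688 − $77,687 = +$1 applied to largest allocation (Dube): Dube becomes $20,135.

Dube: $20,135 | Petrov: $10,083 | Ferraro: $16,887 | Kowalski: $8,152 | Haddad: $5,737 | Nwosu: $16,694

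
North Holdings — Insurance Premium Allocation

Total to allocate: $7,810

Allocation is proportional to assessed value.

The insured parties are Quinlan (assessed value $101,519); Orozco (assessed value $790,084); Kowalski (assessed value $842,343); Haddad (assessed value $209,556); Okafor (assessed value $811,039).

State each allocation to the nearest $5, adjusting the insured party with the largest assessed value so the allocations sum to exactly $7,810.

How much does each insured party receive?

Quinlan: $290 · Orozco: $2,240 · Kowalski: $2,385 · Haddad: $595 · Okafor: $2,300

Total assessed value = 2,754,541.
Raw shares: Quinlan 101,519/2,754,541 × $7,810 = 287.84; Orozco 790,084/2,754,541 × $7,810 = 2,240.14; Kowalski 842,343/2,754,541 × $7,810 = 2,388.31; Haddad 209,556/2,754,541 × $7,810 = 594.16; Okafor 811,039/2,754,541 × $7,810 = 2,299.55.
At nearest $5: Quinlan $290; Orozco $2,240; Kowalski $2,390; Haddad $595; Okafor $2,300. Sum = $7,815.
Difference $7,810 − $7,815 = −$5 applied to largest assessed value (Kowalski): Kowalski becomes $2,385.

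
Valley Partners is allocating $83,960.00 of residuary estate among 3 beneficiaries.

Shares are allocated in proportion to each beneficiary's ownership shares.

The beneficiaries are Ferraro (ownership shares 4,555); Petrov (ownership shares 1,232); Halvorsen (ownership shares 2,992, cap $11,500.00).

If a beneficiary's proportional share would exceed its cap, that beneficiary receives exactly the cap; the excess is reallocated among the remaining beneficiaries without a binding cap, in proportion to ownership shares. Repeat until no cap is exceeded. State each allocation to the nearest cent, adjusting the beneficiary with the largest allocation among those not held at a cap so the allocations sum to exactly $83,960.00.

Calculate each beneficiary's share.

Ferraro: $57,033.92 · Petrov: $15,426.08 · Halvorsen: $11,500.00

Combined ownership shares = 8,779.
Pro-rata shares before constraints: Ferraro 43,562.7976; Petrov 11,782.5174; Halvorsen 28,614.68504.
Cap binds for Halvorsen ($11,500.00); balance $72,460.00 reallocated over remaining ownership shares 5,787.
Shares after redistribution: Ferraro 57,033.9209 → $57,033.92; Petrov 15,426.0791 → $15,426.08.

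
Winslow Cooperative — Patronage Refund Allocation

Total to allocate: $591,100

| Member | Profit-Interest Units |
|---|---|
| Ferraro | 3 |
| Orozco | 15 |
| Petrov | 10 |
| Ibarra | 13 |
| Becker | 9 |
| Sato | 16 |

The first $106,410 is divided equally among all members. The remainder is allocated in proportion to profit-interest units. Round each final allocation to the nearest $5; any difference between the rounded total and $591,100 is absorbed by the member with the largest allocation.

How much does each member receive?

Equal tier: $106,410 ÷ 6 = $17,735 apiece.
Remainder $484,690 by profit-interest units (total 66): Ferraro 22,031.36 → $22,030; Orozco 110,156.82 → $110,155; Petrov 73,437.88 → $73,440; Ibarra 95,469.24 → $95,470; Becker 66,094.09 → $66,095; Sato 117,500.61 → $117,500.
Totals: Ferraro $17,735 + $22,030 = $39,765; Orozco $17,735 + $110,155 = $127,890; Petrov $17,735 + $73,440 = $91,175; Ibarra $17,735 + $95,470 = $113,205; Becker $17,735 + $66,095 = $83,830; Sato $17,735 + $117,500 = $135,235.

Ferraro: $39,765 · Orozco: $127,890 · Petrov: $91,175 · Ibarra: $113,205 · Becker: $83,830 · Sato: $135,235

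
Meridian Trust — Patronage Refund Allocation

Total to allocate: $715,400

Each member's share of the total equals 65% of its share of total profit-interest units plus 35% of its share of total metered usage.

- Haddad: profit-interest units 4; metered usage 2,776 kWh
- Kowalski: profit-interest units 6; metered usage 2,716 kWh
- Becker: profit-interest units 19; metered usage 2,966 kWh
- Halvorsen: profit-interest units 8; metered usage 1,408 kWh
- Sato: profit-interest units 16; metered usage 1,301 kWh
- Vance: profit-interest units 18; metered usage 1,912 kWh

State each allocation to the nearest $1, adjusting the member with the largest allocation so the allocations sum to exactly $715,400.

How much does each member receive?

Totals — profit-interest units 71, metered usage 13,079.
Blended shares (65% profit-interest units + 35% metered usage): Haddad 0.1109; Kowalski 0.1276; Becker 0.2533; Halvorsen 0.1109; Sato 0.1813; Vance 0.2160.
Pro-rata amounts: Haddad 79,342.68; Kowalski 91,292.89; Becker 181,221.68; Halvorsen 79,350.85; Sato 129,697.89; Vance 154,494.01.
At nearest $1: Haddad $79,343; Kowalski $91,293; Becker $181,222; Halvorsen $79,351; Sato $129,698; Vance $154,494. Sum = $715,401.
Difference $715,400 − $715,401 = −$1 applied to largest allocation (Becker): Becker becomes $181,221.

Haddad: $79,343 | Kowalski: $91,293 | Becker: $181,221 | Halvorsen: $79,351 | Sato: $129,698 | Vance: $154,494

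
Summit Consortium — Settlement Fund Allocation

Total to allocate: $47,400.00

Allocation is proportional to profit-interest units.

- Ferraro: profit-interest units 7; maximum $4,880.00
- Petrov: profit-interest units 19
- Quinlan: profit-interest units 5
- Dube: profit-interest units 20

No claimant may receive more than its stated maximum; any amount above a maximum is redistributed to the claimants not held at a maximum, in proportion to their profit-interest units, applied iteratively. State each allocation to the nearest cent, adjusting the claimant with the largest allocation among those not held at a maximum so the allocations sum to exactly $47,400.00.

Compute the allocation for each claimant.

Ferraro: $4,880.00 | Petrov: $18,360.91 | Quinlan: $4,831.82 | Dube: $19,327.27

Combined profit-interest units = 51.
Unconstrained shares: Ferraro 6,505.8824; Petrov 17,658.8235; Quinlan 4,647.0588; Dube 18,588.2353.
Cap binds for Ferraro ($4,880.00); balance $42,520.00 reallocated over remaining profit-interest units 44.
Redistributed shares: Petrov 18,360.9091 → $18,360.91; Quinlan 4,831.8182 → $4,831.82; Dube 19,327.2727 → $19,327.27.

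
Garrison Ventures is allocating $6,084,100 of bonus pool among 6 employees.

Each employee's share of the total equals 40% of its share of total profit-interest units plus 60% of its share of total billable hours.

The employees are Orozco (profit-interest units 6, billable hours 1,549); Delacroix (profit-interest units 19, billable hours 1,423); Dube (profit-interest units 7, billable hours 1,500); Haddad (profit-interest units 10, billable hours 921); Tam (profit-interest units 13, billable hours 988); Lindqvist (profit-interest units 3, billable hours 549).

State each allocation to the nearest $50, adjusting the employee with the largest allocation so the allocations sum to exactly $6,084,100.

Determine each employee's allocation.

Orozco: $1,067,700; Delacroix: $1,546,850; Dube: $1,083,850; Haddad: $904,750; Tam: $1,065,900; Lindqvist: $415,050

Profit-interest units total 58; billable hours total 6,930.
Combined weights (40% profit-interest units + 60% billable hours): Orozco 0.1755; Delacroix 0.2542; Dube 0.1781; Haddad 0.1487; Tam 0.1752; Lindqvist 0.0682.
Unrounded shares: Orozco 1,067,710.05; Delacroix 1,546,809.09; Dube 1,083,858.03; Haddad 904,740.82; Tam 1,065,911.80; Lindqvist 415,070.22.
After rounding ($50): Orozco $1,067,700; Delacroix $1,546,800; Dube $1,083,850; Haddad $904,750; Tam $1,065,900; Lindqvist $415,050. Sum = $6,084,050.
Difference $6,084,100 − $6,084,050 = +$50 applied to largest allocation (Delacroix): Delacroix becomes $1,546,850.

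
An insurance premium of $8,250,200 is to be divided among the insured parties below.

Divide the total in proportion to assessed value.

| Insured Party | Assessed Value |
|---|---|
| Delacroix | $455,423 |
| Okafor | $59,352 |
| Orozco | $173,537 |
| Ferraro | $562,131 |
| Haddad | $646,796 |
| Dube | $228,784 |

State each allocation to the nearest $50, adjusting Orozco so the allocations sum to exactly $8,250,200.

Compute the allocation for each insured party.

Sum of assessed value: 2,126,023.
Unrounded shares: Delacroix 455,423/2,126,023 × $8,250,200 = 1,767,304.89; Okafor 59,352/2,126,023 × $8,250,200 = 230,320.12; Orozco 173,537/2,126,023 × $8,250,200 = 673,424.02; Ferraro 562,131/2,126,023 × $8,250,200 = 2,181,393.70; Haddad 646,796/2,126,023 × $8,250,200 = 2,509,942.91; Dube 228,784/2,126,023 × $8,250,200 = 887,814.36.
After rounding ($50): Delacroix $1,767,300; Okafor $230,300; Orozco $673,400; Ferraro $2,181,400; Haddad $2,509,950; Dube $887,800. Sum = $8,250,150.
Difference $8,250,200 − $8,250,150 = +$50 applied to Orozco: Orozco becomes $673,450.

Delacroix: $1,767,300; Okafor: $230,300; Orozco: $673,450; Ferraro: $2,181,400; Haddad: $2,509,950; Dube: $887,800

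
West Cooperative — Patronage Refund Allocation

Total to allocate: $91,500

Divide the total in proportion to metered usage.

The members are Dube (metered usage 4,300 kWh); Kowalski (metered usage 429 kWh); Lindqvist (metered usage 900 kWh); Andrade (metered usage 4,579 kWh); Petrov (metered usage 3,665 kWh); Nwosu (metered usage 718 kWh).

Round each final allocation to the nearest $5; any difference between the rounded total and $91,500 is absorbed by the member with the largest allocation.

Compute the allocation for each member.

Dube: $26,965 | Kowalski: $2,690 | Lindqvist: $5,645 | Andrade: $28,710 | Petrov: $22,985 | Nwosu: $4,505

Sum of metered usage: 14,591.
Proportional shares: Dube 4,300/14,591 × $91,500 = 26,965.25; Kowalski 429/14,591 × $91,500 = 2,690.25; Lindqvist 900/14,591 × $91,500 = 5,643.89; Andrade 4,579/14,591 × $91,500 = 28,714.86; Petrov 3,665/14,591 × $91,500 = 22,983.17; Nwosu 718/14,591 × $91,500 = 4,502.57.
After rounding ($5): Dube $26,965; Kowalski $2,690; Lindqvist $5,645; Andrade $28,715; Petrov $22,985; Nwosu $4,505. Sum = $91,505.
Difference $91,500 − $91,505 = −$5 applied to largest allocation (Andrade): Andrade becomes $28,710.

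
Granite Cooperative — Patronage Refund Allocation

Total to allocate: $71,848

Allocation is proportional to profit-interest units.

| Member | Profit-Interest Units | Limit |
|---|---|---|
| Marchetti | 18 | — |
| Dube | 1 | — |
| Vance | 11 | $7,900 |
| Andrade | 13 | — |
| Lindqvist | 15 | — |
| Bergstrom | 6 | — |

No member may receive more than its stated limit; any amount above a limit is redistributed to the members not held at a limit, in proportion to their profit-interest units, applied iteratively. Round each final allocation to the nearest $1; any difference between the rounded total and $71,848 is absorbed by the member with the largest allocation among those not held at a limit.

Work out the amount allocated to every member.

Combined profit-interest units = 64.
Pro-rata shares before constraints: Marchetti 20,207.25; Dube 1,122.62; Vance 12,348.88; Andrade 14,594.12; Lindqvist 16,839.38; Bergstrom 6,735.75.
Cap binds for Vance ($7,900); residual $63,948 reallocated over remaining profit-interest units 53.
Shares after redistribution: Marchetti 21,718.19 → $21,718; Dube 1,206.57 → $1,207; Andrade 15,685.36 → $15,685; Lindqvist 18,098.49 → $18,098; Bergstrom 7,239.40 → $7,239.
Rounding difference +$1 applied to Marchetti → $21,719.

Marchetti: $21,719 | Dube: $1,207 | Vance: $7,900 | Andrade: $15,685 | Lindqvist: $18,098 | Bergstrom: $7,239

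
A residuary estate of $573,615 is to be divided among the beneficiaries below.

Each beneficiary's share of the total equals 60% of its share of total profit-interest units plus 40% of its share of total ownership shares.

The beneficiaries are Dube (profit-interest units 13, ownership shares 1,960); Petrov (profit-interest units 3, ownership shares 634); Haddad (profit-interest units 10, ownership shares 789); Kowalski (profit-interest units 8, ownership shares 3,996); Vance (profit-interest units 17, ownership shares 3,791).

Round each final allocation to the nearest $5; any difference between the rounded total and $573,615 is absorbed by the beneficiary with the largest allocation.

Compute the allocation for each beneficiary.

Totals — profit-interest units 51, ownership shares 11,170.
Combined weights (60% profit-interest units + 40% ownership shares): Dube 0.2231; Petrov 0.0580; Haddad 0.1459; Kowalski 0.2372; Vance 0.3358.
Raw shares: Dube 127,990.24; Petrov 33,268.40; Haddad 83,691.18; Kowalski 136,070.21; Vance 192,594.96.
Rounded to nearest $5: Dube $127,990; Petrov $33,270; Haddad $83,690; Kowalski $136,070; Vance $192,595. Sum = $573,615.
Rounded total matches; no reconciliation needed.

Dube: $127,990 · Petrov: $33,270 · Haddad: $83,690 · Kowalski: $136,070 · Vance: $192,595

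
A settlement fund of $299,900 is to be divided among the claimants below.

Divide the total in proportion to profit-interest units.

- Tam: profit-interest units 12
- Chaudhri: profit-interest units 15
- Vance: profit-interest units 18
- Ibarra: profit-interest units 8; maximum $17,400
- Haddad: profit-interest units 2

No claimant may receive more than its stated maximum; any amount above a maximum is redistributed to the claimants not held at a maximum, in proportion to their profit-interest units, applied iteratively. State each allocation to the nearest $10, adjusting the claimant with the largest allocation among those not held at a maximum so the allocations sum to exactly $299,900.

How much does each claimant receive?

Profit-interest units total: 55.
Proportional shares (ignoring caps): Tam 65,432.73; Chaudhri 81,790.91; Vance 98,149.09; Ibarra 43,621.82; Haddad 10,905.45.
Held at cap: Ibarra ($17,400); residual $282,500 reallocated over remaining profit-interest units 47.
Shares after redistribution: Tam 72,127.66 → $72,130; Chaudhri 90,159.57 → $90,160; Vance 108,191.49 → $108,190; Haddad 12,021.28 → $12,020.

Tam: $72,130; Chaudhri: $90,160; Vance: $108,190; Ibarra: $17,400; Haddad: $12,020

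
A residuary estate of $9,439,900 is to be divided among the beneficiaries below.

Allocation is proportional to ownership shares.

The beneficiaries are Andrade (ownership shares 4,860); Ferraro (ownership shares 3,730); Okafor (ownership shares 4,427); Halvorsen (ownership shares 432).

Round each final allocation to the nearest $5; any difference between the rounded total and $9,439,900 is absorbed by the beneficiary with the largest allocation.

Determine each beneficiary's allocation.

Andrade: $3,411,255; Ferraro: $2,618,100; Okafor: $3,107,325; Halvorsen: $303,220

Ownership shares total: 13,449.
Unrounded shares: Andrade 4,860/13,449 × $9,439,900 = 3,411,250.95; Ferraro 3,730/13,449 × $9,439,900 = 2,618,100.01; Okafor 4,427/13,449 × $9,439,900 = 3,107,326.74; Halvorsen 432/13,449 × $9,439,900 = 303,222.31.
Rounded to nearest $5: Andrade $3,411,250; Ferraro $2,618,100; Okafor $3,107,325; Halvorsen $303,220. Sum = $9,439,895.
Difference $9,439,900 − $9,439,895 = +$5 applied to largest allocation (Andrade): Andrade becomes $3,411,255.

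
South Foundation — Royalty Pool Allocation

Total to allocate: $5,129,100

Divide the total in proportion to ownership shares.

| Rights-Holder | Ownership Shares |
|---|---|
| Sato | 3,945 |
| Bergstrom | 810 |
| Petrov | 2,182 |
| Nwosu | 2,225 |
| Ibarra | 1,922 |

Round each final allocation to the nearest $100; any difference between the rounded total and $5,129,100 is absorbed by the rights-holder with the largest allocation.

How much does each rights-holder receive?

Total ownership shares = 11,084.
Proportional shares: Sato 3,945/11,084 × $5,129,100 = 1,825,541.28; Bergstrom 810/11,084 × $5,129,100 = 374,825.97; Petrov 2,182/11,084 × $5,129,100 = 1,009,716.37; Nwosu 2,225/11,084 × $5,129,100 = 1,029,614.53; Ibarra 1,922/11,084 × $5,129,100 = 889,401.86.
After rounding ($100): Sato $1,825,500; Bergstrom $374,800; Petrov $1,009,700; Nwosu $1,029,600; Ibarra $889,400. Sum = $5,129,000.
Difference $5,129,100 − $5,129,000 = +$100 applied to largest allocation (Sato): Sato becomes $1,825,600.

Sato: $1,825,600 | Bergstrom: $374,800 | Petrov: $1,009,700 | Nwosu: $1,029,600 | Ibarra: $889,400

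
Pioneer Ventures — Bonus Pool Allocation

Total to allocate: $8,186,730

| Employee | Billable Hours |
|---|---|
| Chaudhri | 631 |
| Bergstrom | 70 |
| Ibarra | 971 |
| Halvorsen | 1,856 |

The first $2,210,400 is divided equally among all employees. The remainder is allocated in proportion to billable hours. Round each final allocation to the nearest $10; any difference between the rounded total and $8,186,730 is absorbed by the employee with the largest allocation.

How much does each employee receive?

$2,210,400 shared equally gives $552,600 per employee.
Remainder $5,976,330 by billable hours (total 3,528): Chaudhri 1,068,895.76 → $1,068,900; Bergstrom 118,577.98 → $118,580; Ibarra 1,644,845.93 → $1,644,850; Halvorsen 3,144,010.34 → $3,144,010.
Rounding difference −$10 on remainder applied to Halvorsen.
Totals: Chaudhri $552,600 + $1,068,900 = $1,621,500; Bergstrom $552,600 + $118,580 = $671,180; Ibarra $552,600 + $1,644,850 = $2,197,450; Halvorsen $552,600 + $3,144,000 = $3,696,600.

Chaudhri: $1,621,500; Bergstrom: $671,180; Ibarra: $2,197,450; Halvorsen: $3,696,600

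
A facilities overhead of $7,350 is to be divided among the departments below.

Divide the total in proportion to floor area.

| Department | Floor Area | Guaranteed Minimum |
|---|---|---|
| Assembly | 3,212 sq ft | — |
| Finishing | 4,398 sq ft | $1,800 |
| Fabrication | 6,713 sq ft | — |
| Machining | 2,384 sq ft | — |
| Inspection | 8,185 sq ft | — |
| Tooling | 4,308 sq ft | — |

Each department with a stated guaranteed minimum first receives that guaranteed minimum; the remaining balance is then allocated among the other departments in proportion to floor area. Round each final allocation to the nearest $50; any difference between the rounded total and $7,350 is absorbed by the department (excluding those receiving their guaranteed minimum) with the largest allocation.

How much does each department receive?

Minimums first: Finishing $1,800. Remaining pool $5,550.
Remaining pool split over remaining floor area 24,802: Assembly 718.76 → $700; Fabrication 1,502.18 → $1,500; Machining 533.47 → $550; Inspection 1,831.58 → $1,850; Tooling 964.01 → $950.

Assembly: $700 | Finishing: $1,800 | Fabrication: $1,500 | Machining: $550 | Inspection: $1,850 | Tooling: $950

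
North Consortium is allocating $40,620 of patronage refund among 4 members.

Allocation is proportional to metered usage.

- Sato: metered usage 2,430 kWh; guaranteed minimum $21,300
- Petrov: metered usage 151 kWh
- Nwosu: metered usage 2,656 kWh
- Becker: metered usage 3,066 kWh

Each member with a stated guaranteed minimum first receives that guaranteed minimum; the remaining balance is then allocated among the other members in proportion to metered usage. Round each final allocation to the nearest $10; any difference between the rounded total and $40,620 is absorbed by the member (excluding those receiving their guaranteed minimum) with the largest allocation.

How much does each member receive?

Sato: $21,300; Petrov: $500; Nwosu: $8,740; Becker: $10,080

Minimums first: Sato $21,300. Remaining pool $19,320.
Remaining pool split over remaining metered usage 5,873: Petrov 496.73 → $500; Nwosu 8,737.26 → $8,740; Becker 10,086.01 → $10,090.
Rounding difference −$10 applied to Becker → $10,080.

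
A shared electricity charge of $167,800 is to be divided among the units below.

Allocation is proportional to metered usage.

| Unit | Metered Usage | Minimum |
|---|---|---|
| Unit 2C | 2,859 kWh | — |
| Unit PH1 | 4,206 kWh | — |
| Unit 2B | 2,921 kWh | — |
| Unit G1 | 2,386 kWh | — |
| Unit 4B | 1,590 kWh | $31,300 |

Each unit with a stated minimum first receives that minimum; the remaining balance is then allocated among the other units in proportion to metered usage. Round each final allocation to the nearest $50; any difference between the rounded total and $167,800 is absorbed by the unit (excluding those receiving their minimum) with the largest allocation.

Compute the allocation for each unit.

Guaranteed amounts: Unit 4B $31,300. Residual $136,500.
Residual split over remaining metered usage 12,372: Unit 2C 31,543.28 → $31,550; Unit PH1 46,404.70 → $46,400; Unit 2B 32,227.33 → $32,250; Unit G1 26,324.68 → $26,300.

Unit 2C: $31,550 | Unit PH1: $46,400 | Unit 2B: $32,250 | Unit G1: $26,300 | Unit 4B: $31,300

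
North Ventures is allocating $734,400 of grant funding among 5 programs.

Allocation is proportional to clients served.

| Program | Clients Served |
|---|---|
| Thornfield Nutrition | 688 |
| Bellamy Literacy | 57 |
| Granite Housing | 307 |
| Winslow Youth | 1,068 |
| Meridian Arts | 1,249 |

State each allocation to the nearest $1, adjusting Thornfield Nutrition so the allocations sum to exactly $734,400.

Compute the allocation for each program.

Thornfield Nutrition: $149,976 · Bellamy Literacy: $12,425 · Granite Housing: $66,922 · Winslow Youth: $232,811 · Meridian Arts: $272,266

Clients served total: 3,369.
Raw shares: Thornfield Nutrition 688/3,369 × $734,400 = 149,975.42; Bellamy Literacy 57/3,369 × $734,400 = 12,425.29; Granite Housing 307/3,369 × $734,400 = 66,922.17; Winslow Youth 1,068/3,369 × $734,400 = 232,810.69; Meridian Arts 1,249/3,369 × $734,400 = 272,266.43.
Rounded to nearest $1: Thornfield Nutrition $149,975; Bellamy Literacy $12,425; Granite Housing $66,922; Winslow Youth $232,811; Meridian Arts $272,266. Sum = $734,399.
Difference $734,400 − $734,399 = +$1 applied to Thornfield Nutrition: Thornfield Nutrition becomes $149,976.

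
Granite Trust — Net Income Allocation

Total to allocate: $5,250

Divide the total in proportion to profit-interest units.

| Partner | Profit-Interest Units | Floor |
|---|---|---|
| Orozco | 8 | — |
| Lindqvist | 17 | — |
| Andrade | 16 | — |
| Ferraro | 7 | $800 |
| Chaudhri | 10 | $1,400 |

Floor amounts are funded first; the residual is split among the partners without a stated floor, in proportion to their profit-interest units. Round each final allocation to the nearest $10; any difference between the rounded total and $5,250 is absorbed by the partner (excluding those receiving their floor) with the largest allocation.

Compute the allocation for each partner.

Guaranteed amounts: Ferraro $800; Chaudhri $1,400. Remaining pool $3,050.
Remaining pool split over remaining profit-interest units 41: Orozco 595.12 → $600; Lindqvist 1,264.63 → $1,260; Andrade 1,190.24 → $1,190.

Orozco: $600 | Lindqvist: $1,260 | Andrade: $1,190 | Ferraro: $800 | Chaudhri: $1,400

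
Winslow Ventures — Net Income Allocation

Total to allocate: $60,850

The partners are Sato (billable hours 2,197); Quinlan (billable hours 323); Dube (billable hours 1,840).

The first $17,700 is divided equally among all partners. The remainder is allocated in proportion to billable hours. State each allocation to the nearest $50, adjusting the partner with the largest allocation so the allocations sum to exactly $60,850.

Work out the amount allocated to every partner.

$17,700 shared equally gives $5,900 per partner.
Remainder $43,150 by billable hours (total 4,360): Sato 21,743.25 → $21,750; Quinlan 3,196.66 → $3,200; Dube 18,210.09 → $18,200.
Totals: Sato $5,900 + $21,750 = $27,650; Quinlan $5,900 + $3,200 = $9,100; Dube $5,900 + $18,200 = $24,100.

Sato: $27,650 | Quinlan: $9,100 | Dube: $24,100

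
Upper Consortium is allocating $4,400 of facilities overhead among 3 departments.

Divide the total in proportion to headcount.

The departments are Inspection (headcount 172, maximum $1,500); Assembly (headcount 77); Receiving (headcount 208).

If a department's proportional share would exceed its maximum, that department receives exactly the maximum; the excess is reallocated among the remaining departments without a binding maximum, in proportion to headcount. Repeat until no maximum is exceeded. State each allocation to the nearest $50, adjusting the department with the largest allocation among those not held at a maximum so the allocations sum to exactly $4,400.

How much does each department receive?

Combined headcount = 457.
Proportional shares (ignoring caps): Inspection 1,656.02; Assembly 741.36; Receiving 2,002.63.
Cap binds for Inspection ($1,500); remaining pool $2,900 reallocated over remaining headcount 285.
Redistributed shares: Assembly 783.51 → $800; Receiving 2,116.49 → $2,100.

Inspection: $1,500 | Assembly: $800 | Receiving: $2,100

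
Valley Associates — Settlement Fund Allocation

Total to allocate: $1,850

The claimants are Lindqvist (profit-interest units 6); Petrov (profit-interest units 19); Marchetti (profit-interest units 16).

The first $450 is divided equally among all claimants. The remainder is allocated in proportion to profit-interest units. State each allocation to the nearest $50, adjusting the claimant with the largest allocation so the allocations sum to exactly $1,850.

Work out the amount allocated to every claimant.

Lindqvist: $350; Petrov: $800; Marchetti: $700

First tranche $450 split equally: $150 each.
Remainder $1,400 by profit-interest units (total 41): Lindqvist 204.88 → $200; Petrov 648.78 → $650; Marchetti 546.34 → $550.
Totals: Lindqvist $150 + $200 = $350; Petrov $150 + $650 = $800; Marchetti $150 + $550 = $700.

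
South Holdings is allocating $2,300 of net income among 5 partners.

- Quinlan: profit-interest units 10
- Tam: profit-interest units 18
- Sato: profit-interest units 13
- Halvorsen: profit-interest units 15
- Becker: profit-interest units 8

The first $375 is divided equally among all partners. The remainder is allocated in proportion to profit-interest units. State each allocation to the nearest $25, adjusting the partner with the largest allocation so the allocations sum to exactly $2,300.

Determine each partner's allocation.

Equal tier: $375 ÷ 5 = $75 apiece.
Remainder $1,925 by profit-interest units (total 64): Quinlan 300.78 → $300; Tam 541.41 → $550; Sato 391.02 → $400; Halvorsen 451.17 → $450; Becker 240.62 → $250.
Rounding difference −$25 on remainder applied to Tam.
Totals: Quinlan $75 + $300 = $375; Tam $75 + $525 = $600; Sato $75 + $400 = $475; Halvorsen $75 + $450 = $525; Becker $75 + $250 = $325.

Quinlan: $375 | Tam: $600 | Sato: $475 | Halvorsen: $525 | Becker: $325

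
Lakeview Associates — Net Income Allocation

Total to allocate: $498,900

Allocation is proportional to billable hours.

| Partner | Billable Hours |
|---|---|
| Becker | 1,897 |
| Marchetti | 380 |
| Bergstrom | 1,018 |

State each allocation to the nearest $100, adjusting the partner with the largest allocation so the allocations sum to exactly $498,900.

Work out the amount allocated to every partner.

Becker: $287,300 · Marchetti: $57,500 · Bergstrom: $154,100

Sum of billable hours: 3,295.
Proportional shares: Becker 1,897/3,295 × $498,900 = 287,227.10; Marchetti 380/3,295 × $498,900 = 57,536.27; Bergstrom 1,018/3,295 × $498,900 = 154,136.63.
Rounded to nearest $100: Becker $287,200; Marchetti $57,500; Bergstrom $154,100. Sum = $498,800.
Difference $498,900 − $498,800 = +$100 applied to largest allocation (Becker): Becker becomes $287,300.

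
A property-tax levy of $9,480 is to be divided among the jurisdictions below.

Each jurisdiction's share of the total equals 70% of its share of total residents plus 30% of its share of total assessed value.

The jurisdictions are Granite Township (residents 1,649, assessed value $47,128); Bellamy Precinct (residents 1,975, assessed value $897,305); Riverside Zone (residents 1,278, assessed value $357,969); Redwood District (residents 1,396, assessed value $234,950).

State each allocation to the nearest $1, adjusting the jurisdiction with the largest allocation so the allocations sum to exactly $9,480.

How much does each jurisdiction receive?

Granite Township: $1,825 | Bellamy Precinct: $3,740 | Riverside Zone: $2,009 | Redwood District: $1,906

Totals — residents 6,298, assessed value 1,537,352.
Combined weights (70% residents + 30% assessed value): Granite Township 0.1925; Bellamy Precinct 0.3946; Riverside Zone 0.2119; Redwood District 0.2010.
Raw shares: Granite Township 1,824.68; Bellamy Precinct 3,740.95; Riverside Zone 2,008.81; Redwood District 1,905.56.
After rounding ($1): Granite Township $1,825; Bellamy Precinct $3,741; Riverside Zone $2,009; Redwood District $1,906. Sum = $9,481.
Difference $9,480 − $9,481 = −$1 applied to largest allocation (Bellamy Precinct): Bellamy Precinct becomes $3,740.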